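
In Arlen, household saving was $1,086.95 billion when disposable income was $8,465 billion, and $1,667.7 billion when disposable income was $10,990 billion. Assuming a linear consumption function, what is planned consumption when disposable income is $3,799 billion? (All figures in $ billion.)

MPS = ΔS/ΔY = (1667.7 − 1086.95)/(10990 − 8465) = 580.75/2525 = 0.23
MPC = 1 − MPS = 0.77
Autonomous saving = 1086.95 − 0.23(8465) = -860, so a = 860
C = 860 + 0.77(3799) = 860 + 2925.23 = 3785.23

C = 3785.23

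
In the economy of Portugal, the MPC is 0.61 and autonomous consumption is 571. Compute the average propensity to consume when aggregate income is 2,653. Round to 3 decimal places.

APC = 0.825

C = 571 + 0.61(2653) = 2189.33
APC = C/Y = 2189.33/2653 = 0.825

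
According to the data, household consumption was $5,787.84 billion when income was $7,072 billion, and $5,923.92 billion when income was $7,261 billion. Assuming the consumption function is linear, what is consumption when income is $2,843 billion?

C = 2742.96

MPC = (5923.92 − 5787.84)/(7261 − 7072) = 136.08/189 = 0.72
a = 5787.84 − 0.72(7072) = 5787.84 − 5091.84 = 696
C = 696 + 0.72(2843) = 696 + 2046.96 = 2742.96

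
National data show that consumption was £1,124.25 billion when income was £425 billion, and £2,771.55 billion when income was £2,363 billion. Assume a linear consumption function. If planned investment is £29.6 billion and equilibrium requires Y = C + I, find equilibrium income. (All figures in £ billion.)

MPC = (2771.55 − 1124.25)/(2363 − 425) = 1647.3/1938 = 0.85
a = 1124.25 − 0.85(425) = 763
Equilibrium: Y = 763 + 0.85Y + 29.6
0.15Y = 792.6, so Y = 792.6/0.15 = 5284

Y = 5284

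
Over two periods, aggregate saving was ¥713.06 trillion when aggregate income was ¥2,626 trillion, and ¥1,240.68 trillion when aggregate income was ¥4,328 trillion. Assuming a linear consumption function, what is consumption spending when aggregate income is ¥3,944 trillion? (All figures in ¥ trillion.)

MPS = ΔS/ΔY = (1240.68 − 713.06)/(4328 − 2626) = 527.62/1702 = 0.31
MPC = 1 − MPS = 0.69
Autonomous saving = 713.06 − 0.31(2626) = -101, so a = 101
C = 101 + 0.69(3944) = 101 + 2721.36 = 2822.36

C = 2822.36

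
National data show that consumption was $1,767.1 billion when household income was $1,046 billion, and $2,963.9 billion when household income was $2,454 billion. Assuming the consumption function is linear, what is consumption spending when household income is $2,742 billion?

MPC = (2963.9 − 1767.1)/(2454 − 1046) = 1196.8/1408 = 0.85
a = 1767.1 − 0.85(1046) = 1767.1 − 889.1 = 878
C = 878 + 0.85(2742) = 878 + 2330.7 = 3208.7

C = 3208.7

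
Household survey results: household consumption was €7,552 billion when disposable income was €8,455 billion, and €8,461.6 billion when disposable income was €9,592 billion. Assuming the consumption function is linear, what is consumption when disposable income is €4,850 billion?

MPC = (8461.6 − 7552)/(9592 − 8455) = 909.6/1137 = 0.8
a = 7552 − 0.8(8455) = 7552 − 6764 = 788
C = 788 + 0.8(4850) = 788 + 3880 = 4668

C = 4668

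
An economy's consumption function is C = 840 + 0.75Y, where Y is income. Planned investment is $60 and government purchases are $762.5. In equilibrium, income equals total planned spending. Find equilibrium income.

Y = C + I + G = 840 + 0.75Y + 60 + 762.5
Y − 0.75Y = 1662.5
0.25Y = 1662.5, so Y = 1662.5/0.25 = 6650

Y = 6650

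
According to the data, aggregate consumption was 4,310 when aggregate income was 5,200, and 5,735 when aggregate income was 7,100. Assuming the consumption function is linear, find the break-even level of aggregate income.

Y = 1640

MPC = (5735 − 4310)/(7100 − 5200) = 1425/1900 = 0.75
a = 4310 − 0.75(5200) = 4310 − 3900 = 410
Break-even: Y = a/(1−MPC) = 410/0.25 = 1640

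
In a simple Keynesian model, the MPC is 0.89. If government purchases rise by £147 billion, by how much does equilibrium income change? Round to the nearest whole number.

ΔY ≈ 1336

The multiplier is 1/(1 − MPC) = 1/0.11.
ΔY = 147/0.11 = 1336.36 ≈ 1336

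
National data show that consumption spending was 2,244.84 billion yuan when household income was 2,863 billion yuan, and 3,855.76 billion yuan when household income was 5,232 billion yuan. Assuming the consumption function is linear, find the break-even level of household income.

MPC = (3855.76 − 2244.84)/(5232 − 2863) = 1610.92/2369 = 0.68
a = 2244.84 − 0.68(2863) = 2244.84 − 1946.84 = 298
Break-even: Y = a/(1−MPC) = 298/0.32 = 931.25

Y = 931.25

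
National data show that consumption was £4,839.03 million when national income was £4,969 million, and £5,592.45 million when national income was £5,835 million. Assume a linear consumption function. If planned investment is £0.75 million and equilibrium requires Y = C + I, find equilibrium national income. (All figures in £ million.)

Y = 3975

MPC = (5592.45 − 4839.03)/(5835 − 4969) = 753.42/866 = 0.87
a = 4839.03 − 0.87(4969) = 516
Equilibrium: Y = 516 + 0.87Y + 0.75
0.13Y = 516.75, so Y = 516.75/0.13 = 3975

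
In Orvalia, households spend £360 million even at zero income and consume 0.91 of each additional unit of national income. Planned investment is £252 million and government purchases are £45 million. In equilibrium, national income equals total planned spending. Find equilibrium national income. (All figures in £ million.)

Y = 7300

Y = C + I + G = 360 + 0.91Y + 252 + 45
Y − 0.91Y = 657
0.09Y = 657, so Y = 657/0.09 = 7300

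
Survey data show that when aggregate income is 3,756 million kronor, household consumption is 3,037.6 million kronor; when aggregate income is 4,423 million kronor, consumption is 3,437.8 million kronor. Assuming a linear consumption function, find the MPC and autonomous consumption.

MPC = 0.6; a = 784

MPC = ΔC/ΔY = (3437.8 − 3037.6)/(4423 − 3756) = 400.2/667 = 0.6
a = C − MPC·Y = 3037.6 − 0.6(3756) = 3037.6 − 2253.6 = 784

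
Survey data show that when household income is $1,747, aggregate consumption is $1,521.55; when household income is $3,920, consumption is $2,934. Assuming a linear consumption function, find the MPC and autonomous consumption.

MPC = ΔC/ΔY = (2934 − 1521.55)/(3920 − 1747) = 1412.45/2173 = 0.65
a = C − MPC·Y = 1521.55 − 0.65(1747) = 1521.55 − 1135.55 = 386

MPC = 0.65; a = 386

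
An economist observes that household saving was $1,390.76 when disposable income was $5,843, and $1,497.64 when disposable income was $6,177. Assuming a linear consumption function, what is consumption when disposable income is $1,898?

MPS = ΔS/ΔY = (1497.64 − 1390.76)/(6177 − 5843) = 106.88/334 = 0.32
MPC = 1 − MPS = 0.68
Autonomous saving = 1390.76 − 0.32(5843) = -479, so a = 479
C = 479 + 0.68(1898) = 479 + 1290.64 = 1769.64

C = 1769.64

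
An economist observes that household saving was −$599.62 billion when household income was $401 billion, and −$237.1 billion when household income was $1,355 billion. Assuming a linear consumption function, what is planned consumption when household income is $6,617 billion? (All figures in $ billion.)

C = 4854.54

MPS = ΔS/ΔY = (-237.1 − (-599.62))/(1355 − 401) = 362.52/954 = 0.38
MPC = 1 − MPS = 0.62
Autonomous saving = -599.62 − 0.38(401) = -752, so a = 752
C = 752 + 0.62(6617) = 752 + 4102.54 = 4854.54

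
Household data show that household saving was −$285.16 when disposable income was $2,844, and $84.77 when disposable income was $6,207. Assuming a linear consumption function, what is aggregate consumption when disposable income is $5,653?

MPS = ΔS/ΔY = (84.77 − (-285.16))/(6207 − 2844) = 369.93/3363 = 0.11
MPC = 1 − MPS = 0.89
Autonomous saving = -285.16 − 0.11(2844) = -598, so a = 598
C = 598 + 0.89(5653) = 598 + 5031.17 = 5629.17

C = 5629.17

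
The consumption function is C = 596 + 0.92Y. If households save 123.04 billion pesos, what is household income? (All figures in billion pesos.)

S = Y − C = -596 + 0.08Y
-596 + 0.08Y = 123.04, so 0.08Y = 719.04 and Y = 8988

Y = 8988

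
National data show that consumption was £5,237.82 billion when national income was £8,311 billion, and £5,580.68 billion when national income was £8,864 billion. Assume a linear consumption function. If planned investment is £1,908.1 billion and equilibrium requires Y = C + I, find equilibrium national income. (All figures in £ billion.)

MPC = (5580.68 − 5237.82)/(8864 − 8311) = 342.86/553 = 0.62
a = 5237.82 − 0.62(8311) = 85
Equilibrium: Y = 85 + 0.62Y + 1908.1
0.38Y = 1993.1, so Y = 1993.1/0.38 = 5245

Y = 5245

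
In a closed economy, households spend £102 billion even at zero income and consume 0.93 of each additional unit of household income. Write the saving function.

S = Y − C = Y − (102 + 0.93Y) = -102 + (1 − 0.93)Y

S = -102 + 0.07Y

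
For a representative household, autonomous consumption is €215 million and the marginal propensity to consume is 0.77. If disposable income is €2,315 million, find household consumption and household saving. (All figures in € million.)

C = 215 + 0.77(2315) = 215 + 1782.55 = 1997.55
S = Y − C = 2315 − 1997.55 = 317.45

C = 1997.55; S = 317.45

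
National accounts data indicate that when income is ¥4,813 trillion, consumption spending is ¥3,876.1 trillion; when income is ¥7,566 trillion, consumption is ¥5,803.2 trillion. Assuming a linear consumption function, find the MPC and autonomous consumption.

MPC = 0.7; a = 507

MPC = ΔC/ΔY = (5803.2 − 3876.1)/(7566 − 4813) = 1927.1/2753 = 0.7
a = C − MPC·Y = 3876.1 − 0.7(4813) = 3876.1 − 3369.1 = 507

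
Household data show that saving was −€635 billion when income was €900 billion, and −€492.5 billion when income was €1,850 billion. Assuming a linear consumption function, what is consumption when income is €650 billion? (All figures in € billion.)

C = 1322.5

MPS = ΔS/ΔY = (-492.5 − (-635))/(1850 − 900) = 142.5/950 = 0.15
MPC = 1 − MPS = 0.85
Autonomous saving = -635 − 0.15(900) = -770, so a = 770
C = 770 + 0.85(650) = 770 + 552.5 = 1322.5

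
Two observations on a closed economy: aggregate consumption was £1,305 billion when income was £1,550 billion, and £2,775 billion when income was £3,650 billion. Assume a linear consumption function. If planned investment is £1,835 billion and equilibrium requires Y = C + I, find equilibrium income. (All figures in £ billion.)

Y = 6850

MPC = (2775 − 1305)/(3650 − 1550) = 1470/2100 = 0.7
a = 1305 − 0.7(1550) = 220
Equilibrium: Y = 220 + 0.7Y + 1835
0.3Y = 2055, so Y = 2055/0.3 = 6850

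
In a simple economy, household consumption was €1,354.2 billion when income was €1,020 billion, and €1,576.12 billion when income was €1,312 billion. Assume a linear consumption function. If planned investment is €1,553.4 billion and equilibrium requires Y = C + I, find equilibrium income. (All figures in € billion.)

MPC = (1576.12 − 1354.2)/(1312 − 1020) = 221.92/292 = 0.76
a = 1354.2 − 0.76(1020) = 579
Equilibrium: Y = 579 + 0.76Y + 1553.4
0.24Y = 2132.4, so Y = 2132.4/0.24 = 8885

Y = 8885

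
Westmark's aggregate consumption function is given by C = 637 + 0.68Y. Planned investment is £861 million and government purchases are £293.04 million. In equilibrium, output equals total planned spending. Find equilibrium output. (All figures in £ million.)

Y = C + I + G = 637 + 0.68Y + 861 + 293.04
Y − 0.68Y = 1791.04
0.32Y = 1791.04, so Y = 1791.04/0.32 = 5597

Y = 5597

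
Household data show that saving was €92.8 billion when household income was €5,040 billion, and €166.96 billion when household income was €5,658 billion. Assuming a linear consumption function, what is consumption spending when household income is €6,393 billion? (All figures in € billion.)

C = 6137.84

MPS = ΔS/ΔY = (166.96 − 92.8)/(5658 − 5040) = 74.16/618 = 0.12
MPC = 1 − MPS = 0.88
Autonomous saving = 92.8 − 0.12(5040) = -512, so a = 512
C = 512 + 0.88(6393) = 512 + 5625.84 = 6137.84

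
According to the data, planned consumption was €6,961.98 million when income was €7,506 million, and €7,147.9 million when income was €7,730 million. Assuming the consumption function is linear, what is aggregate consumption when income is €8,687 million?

C = 7942.21

MPC = (7147.9 − 6961.98)/(7730 − 7506) = 185.92/224 = 0.83
a = 6961.98 − 0.83(7506) = 6961.98 − 6229.98 = 732
C = 732 + 0.83(8687) = 732 + 7210.21 = 7942.21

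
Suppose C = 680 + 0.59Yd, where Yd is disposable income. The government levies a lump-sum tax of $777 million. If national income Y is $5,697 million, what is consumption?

Yd = Y − T = 5697 − 777 = 4920
C = 680 + 0.59(4920) = 680 + 2902.8 = 3582.8

C = 3582.8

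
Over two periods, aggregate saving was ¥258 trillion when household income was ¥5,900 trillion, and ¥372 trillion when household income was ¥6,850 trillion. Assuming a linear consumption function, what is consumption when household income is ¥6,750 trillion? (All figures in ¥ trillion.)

C = 6390

MPS = ΔS/ΔY = (372 − 258)/(6850 − 5900) = 114/950 = 0.12
MPC = 1 − MPS = 0.88
Autonomous saving = 258 − 0.12(5900) = -450, so a = 450
C = 450 + 0.88(6750) = 450 + 5940 = 6390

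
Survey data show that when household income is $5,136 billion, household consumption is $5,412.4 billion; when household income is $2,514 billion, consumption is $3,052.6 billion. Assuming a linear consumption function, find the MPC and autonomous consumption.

MPC = ΔC/ΔY = (5412.4 − 3052.6)/(5136 − 2514) = 2359.8/2622 = 0.9
a = C − MPC·Y = 3052.6 − 0.9(2514) = 3052.6 − 2262.6 = 790

MPC = 0.9; a = 790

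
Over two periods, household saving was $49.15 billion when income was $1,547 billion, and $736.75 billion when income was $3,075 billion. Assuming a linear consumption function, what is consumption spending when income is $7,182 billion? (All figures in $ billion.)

C = 4597.1

MPS = ΔS/ΔY = (736.75 − 49.15)/(3075 − 1547) = 687.6/1528 = 0.45
MPC = 1 − MPS = 0.55
Autonomous saving = 49.15 − 0.45(1547) = -647, so a = 647
C = 647 + 0.55(7182) = 647 + 3950.1 = 4597.1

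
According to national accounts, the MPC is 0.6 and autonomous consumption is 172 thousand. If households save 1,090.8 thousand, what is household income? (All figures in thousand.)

Y = 3157

S = Y − C = -172 + 0.4Y
-172 + 0.4Y = 1090.8, so 0.4Y = 1262.8 and Y = 3157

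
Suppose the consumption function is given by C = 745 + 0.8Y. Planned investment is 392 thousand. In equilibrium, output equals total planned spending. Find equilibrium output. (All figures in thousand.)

Y = 5685

Y = C + I = 745 + 0.8Y + 392
Y − 0.8Y = 1137
0.2Y = 1137, so Y = 1137/0.2 = 5685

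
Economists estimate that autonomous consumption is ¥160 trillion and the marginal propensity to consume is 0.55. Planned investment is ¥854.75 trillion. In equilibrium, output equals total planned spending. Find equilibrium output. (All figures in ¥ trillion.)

Y = C + I = 160 + 0.55Y + 854.75
Y − 0.55Y = 1014.75
0.45Y = 1014.75, so Y = 1014.75/0.45 = 2255

Y = 2255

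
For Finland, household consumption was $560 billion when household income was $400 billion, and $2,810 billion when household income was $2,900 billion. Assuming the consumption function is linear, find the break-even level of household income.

Y = 2000

MPC = (2810 − 560)/(2900 − 400) = 2250/2500 = 0.9
a = 560 − 0.9(400) = 560 − 360 = 200
Break-even: Y = a/(1−MPC) = 200/0.1 = 2000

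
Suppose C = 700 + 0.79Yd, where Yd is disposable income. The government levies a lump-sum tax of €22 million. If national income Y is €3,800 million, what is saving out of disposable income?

Yd = Y − T = 3800 − 22 = 3778
C = 700 + 0.79(3778) = 700 + 2984.62 = 3684.62
S = Yd − C = 3778 − 3684.62 = 93.38

S = 93.38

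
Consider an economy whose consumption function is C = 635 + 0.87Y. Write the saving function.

S = -635 + 0.13Y

S = Y − C = Y − (635 + 0.87Y) = -635 + (1 − 0.87)Y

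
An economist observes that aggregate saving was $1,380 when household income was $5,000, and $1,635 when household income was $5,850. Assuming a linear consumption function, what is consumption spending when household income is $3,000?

MPS = ΔS/ΔY = (1635 − 1380)/(5850 − 5000) = 255/850 = 0.3
MPC = 1 − MPS = 0.7
Autonomous saving = 1380 − 0.3(5000) = -120, so a = 120
C = 120 + 0.7(3000) = 120 + 2100 = 2220

C = 2220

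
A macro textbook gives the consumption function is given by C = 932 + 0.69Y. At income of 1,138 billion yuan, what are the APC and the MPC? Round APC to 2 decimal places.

MPC = 0.69 (the slope of the consumption function)
C = 932 + 0.69(1138) = 1717.22, so APC = 1717.22/1138 = 1.51

APC = 1.51; MPC = 0.69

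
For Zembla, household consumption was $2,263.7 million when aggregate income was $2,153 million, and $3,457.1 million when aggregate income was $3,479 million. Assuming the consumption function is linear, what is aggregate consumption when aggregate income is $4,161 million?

C = 4070.9

MPC = (3457.1 − 2263.7)/(3479 − 2153) = 1193.4/1326 = 0.9
a = 2263.7 − 0.9(2153) = 2263.7 − 1937.7 = 326
C = 326 + 0.9(4161) = 326 + 3744.9 = 4070.9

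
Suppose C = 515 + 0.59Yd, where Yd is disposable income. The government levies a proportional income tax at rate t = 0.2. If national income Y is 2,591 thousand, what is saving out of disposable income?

Yd = (1 − 0.2)(2591) = 0.8(2591) = 2072.8
C = 515 + 0.59(2072.8) = 515 + 1222.952 = 1737.952
S = Yd − C = 2072.8 − 1737.952 = 334.848

S = 334.848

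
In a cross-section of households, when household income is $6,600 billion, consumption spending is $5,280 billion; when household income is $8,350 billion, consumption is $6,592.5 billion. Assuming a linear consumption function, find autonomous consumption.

MPC = ΔC/ΔY = (6592.5 − 5280)/(8350 − 6600) = 1312.5/1750 = 0.75
a = C − MPC·Y = 5280 − 0.75(6600) = 5280 − 4950 = 330

a = 330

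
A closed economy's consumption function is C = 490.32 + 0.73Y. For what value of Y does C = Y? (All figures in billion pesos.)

Y = 1816

At break-even, C = Y: 490.32 + 0.73Y = Y
0.27Y = 490.32, so Y = 490.32/0.27 = 1816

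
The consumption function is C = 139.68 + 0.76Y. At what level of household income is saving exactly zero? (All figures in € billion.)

At break-even, C = Y: 139.68 + 0.76Y = Y
0.24Y = 139.68, so Y = 139.68/0.24 = 582

Y = 582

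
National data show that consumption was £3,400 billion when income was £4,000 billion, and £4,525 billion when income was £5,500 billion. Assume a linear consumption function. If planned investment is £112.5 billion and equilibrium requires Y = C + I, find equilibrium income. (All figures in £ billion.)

Y = 2050

MPC = (4525 − 3400)/(5500 − 4000) = 1125/1500 = 0.75
a = 3400 − 0.75(4000) = 400
Equilibrium: Y = 400 + 0.75Y + 112.5
0.25Y = 512.5, so Y = 512.5/0.25 = 2050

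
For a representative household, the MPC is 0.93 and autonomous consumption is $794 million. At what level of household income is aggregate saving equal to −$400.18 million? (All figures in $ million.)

Y = 5626

S = Y − C = -794 + 0.07Y
-794 + 0.07Y = -400.18, so 0.07Y = 393.82 and Y = 5626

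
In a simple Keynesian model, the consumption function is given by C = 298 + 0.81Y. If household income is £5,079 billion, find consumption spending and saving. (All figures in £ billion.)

C = 4411.99; S = 667.01

C = 298 + 0.81(5079) = 298 + 4113.99 = 4411.99
S = Y − C = 5079 − 4411.99 = 667.01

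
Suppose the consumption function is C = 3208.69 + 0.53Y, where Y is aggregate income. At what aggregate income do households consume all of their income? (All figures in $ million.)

At break-even, C = Y: 3208.69 + 0.53Y = Y
0.47Y = 3208.69, so Y = 3208.69/0.47 = 6827

Y = 6827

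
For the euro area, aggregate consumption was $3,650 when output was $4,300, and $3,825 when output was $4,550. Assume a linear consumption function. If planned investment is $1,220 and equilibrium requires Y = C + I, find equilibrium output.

MPC = (3825 − 3650)/(4550 − 4300) = 175/250 = 0.7
a = 3650 − 0.7(4300) = 640
Equilibrium: Y = 640 + 0.7Y + 1220
0.3Y = 1860, so Y = 1860/0.3 = 6200

Y = 6200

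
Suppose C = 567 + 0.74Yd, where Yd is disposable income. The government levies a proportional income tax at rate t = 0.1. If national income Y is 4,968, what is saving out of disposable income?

Yd = (1 − 0.1)(4968) = 0.9(4968) = 4471.2
C = 567 + 0.74(4471.2) = 567 + 3308.688 = 3875.688
S = Yd − C = 4471.2 − 3875.688 = 595.512

S = 595.512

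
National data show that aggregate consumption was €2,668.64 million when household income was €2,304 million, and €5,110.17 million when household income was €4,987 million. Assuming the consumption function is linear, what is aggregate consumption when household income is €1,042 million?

MPC = (5110.17 − 2668.64)/(4987 − 2304) = 2441.53/2683 = 0.91
a = 2668.64 − 0.91(2304) = 2668.64 − 2096.64 = 572
C = 572 + 0.91(1042) = 572 + 948.22 = 1520.22

C = 1520.22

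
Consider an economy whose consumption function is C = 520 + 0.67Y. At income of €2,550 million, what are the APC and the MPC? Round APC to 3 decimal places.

MPC = 0.67 (the slope of the consumption function)
C = 520 + 0.67(2550) = 2228.5, so APC = 2228.5/2550 = 0.874

APC = 0.874; MPC = 0.67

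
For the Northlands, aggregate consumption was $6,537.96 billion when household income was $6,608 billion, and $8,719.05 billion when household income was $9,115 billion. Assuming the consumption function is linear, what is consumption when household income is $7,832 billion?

C = 7602.84

MPC = (8719.05 − 6537.96)/(9115 − 6608) = 2181.09/2507 = 0.87
a = 6537.96 − 0.87(6608) = 6537.96 − 5748.96 = 789
C = 789 + 0.87(7832) = 789 + 6813.84 = 7602.84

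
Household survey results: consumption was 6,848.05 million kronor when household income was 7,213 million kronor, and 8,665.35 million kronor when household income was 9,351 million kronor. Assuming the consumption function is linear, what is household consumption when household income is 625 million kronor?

MPC = (8665.35 − 6848.05)/(9351 − 7213) = 1817.3/2138 = 0.85
a = 6848.05 − 0.85(7213) = 6848.05 − 6131.05 = 717
C = 717 + 0.85(625) = 717 + 531.25 = 1248.25

C = 1248.25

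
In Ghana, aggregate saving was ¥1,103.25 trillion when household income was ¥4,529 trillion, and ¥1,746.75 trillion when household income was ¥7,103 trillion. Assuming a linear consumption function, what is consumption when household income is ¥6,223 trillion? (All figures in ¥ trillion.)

MPS = ΔS/ΔY = (1746.75 − 1103.25)/(7103 − 4529) = 643.5/2574 = 0.25
MPC = 1 − MPS = 0.75
Autonomous saving = 1103.25 − 0.25(4529) = -29, so a = 29
C = 29 + 0.75(6223) = 29 + 4667.25 = 4696.25

C = 4696.25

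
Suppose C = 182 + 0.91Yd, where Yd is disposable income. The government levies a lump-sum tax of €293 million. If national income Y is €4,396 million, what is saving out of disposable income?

S = 187.27

Yd = Y − T = 4396 − 293 = 4103
C = 182 + 0.91(4103) = 182 + 3733.73 = 3915.73
S = Yd − C = 4103 − 3915.73 = 187.27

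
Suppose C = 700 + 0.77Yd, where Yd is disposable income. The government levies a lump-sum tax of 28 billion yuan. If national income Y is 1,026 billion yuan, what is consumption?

C = 1468.46

Yd = Y − T = 1026 − 28 = 998
C = 700 + 0.77(998) = 700 + 768.46 = 1468.46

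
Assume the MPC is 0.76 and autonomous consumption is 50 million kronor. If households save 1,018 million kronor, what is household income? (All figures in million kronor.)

S = Y − C = -50 + 0.24Y
-50 + 0.24Y = 1018, so 0.24Y = 1068 and Y = 4450

Y = 4450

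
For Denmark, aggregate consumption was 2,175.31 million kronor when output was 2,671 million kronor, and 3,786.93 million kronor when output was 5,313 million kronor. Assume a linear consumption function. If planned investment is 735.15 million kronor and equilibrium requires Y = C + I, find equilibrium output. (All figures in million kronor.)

Y = 3285

MPC = (3786.93 − 2175.31)/(5313 − 2671) = 1611.62/2642 = 0.61
a = 2175.31 − 0.61(2671) = 546
Equilibrium: Y = 546 + 0.61Y + 735.15
0.39Y = 1281.15, so Y = 1281.15/0.39 = 3285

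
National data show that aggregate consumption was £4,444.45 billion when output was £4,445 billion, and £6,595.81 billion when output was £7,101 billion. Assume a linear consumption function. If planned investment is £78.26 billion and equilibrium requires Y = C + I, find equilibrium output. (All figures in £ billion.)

Y = 4854

MPC = (6595.81 − 4444.45)/(7101 − 4445) = 2151.36/2656 = 0.81
a = 4444.45 − 0.81(4445) = 844
Equilibrium: Y = 844 + 0.81Y + 78.26
0.19Y = 922.26, so Y = 922.26/0.19 = 4854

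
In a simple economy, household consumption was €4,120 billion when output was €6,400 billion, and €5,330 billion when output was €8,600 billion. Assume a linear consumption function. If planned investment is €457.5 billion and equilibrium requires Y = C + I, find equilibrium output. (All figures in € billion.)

MPC = (5330 − 4120)/(8600 − 6400) = 1210/2200 = 0.55
a = 4120 − 0.55(6400) = 600
Equilibrium: Y = 600 + 0.55Y + 457.5
0.45Y = 1057.5, so Y = 1057.5/0.45 = 2350

Y = 2350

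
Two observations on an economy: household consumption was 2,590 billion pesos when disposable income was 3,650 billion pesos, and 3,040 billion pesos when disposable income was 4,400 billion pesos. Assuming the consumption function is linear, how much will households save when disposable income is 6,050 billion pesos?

S = 2020

MPC = (3040 − 2590)/(4400 − 3650) = 450/750 = 0.6
a = 2590 − 0.6(3650) = 2590 − 2190 = 400
C = 400 + 0.6(6050) = 4030
S = 6050 − 4030 = 2020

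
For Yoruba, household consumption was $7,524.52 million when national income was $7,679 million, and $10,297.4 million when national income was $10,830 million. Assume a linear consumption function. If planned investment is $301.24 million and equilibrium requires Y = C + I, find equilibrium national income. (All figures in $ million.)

Y = 8902

MPC = (10297.4 − 7524.52)/(10830 − 7679) = 2772.88/3151 = 0.88
a = 7524.52 − 0.88(7679) = 767
Equilibrium: Y = 767 + 0.88Y + 301.24
0.12Y = 1068.24, so Y = 1068.24/0.12 = 8902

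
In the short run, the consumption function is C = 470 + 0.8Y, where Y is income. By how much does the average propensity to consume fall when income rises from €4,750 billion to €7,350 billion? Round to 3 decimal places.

ΔAPC = 0.035

At Y = 4750: C = 470 + 0.8(4750) = 4270, APC = 4270/4750 = 0.8989
At Y = 7350: C = 6350, APC = 6350/7350 = 0.8639
Fall in APC = 0.8989 − 0.8639 = 0.035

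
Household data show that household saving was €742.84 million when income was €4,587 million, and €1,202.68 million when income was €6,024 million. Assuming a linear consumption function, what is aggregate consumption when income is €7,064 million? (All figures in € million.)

C = 5528.52

MPS = ΔS/ΔY = (1202.68 − 742.84)/(6024 − 4587) = 459.84/1437 = 0.32
MPC = 1 − MPS = 0.68
Autonomous saving = 742.84 − 0.32(4587) = -725, so a = 725
C = 725 + 0.68(7064) = 725 + 4803.52 = 5528.52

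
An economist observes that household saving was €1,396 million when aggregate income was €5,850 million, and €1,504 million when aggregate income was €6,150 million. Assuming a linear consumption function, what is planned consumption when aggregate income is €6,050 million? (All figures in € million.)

C = 4582

MPS = ΔS/ΔY = (1504 − 1396)/(6150 − 5850) = 108/300 = 0.36
MPC = 1 − MPS = 0.64
Autonomous saving = 1396 − 0.36(5850) = -710, so a = 710
C = 710 + 0.64(6050) = 710 + 3872 = 4582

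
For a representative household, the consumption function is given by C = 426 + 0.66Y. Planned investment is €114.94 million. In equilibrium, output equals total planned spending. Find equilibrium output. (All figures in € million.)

Y = C + I = 426 + 0.66Y + 114.94
Y − 0.66Y = 540.94
0.34Y = 540.94, so Y = 540.94/0.34 = 1591

Y = 1591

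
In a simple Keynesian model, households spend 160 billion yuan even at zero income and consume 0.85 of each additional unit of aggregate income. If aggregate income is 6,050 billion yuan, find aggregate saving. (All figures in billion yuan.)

C = 160 + 0.85(6050) = 160 + 5142.5 = 5302.5
S = Y − C = 6050 − 5302.5 = 747.5

S = 747.5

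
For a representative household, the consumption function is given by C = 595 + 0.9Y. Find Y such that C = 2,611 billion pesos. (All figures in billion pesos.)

Y = 2240

595 + 0.9Y = 2611
0.9Y = 2016, so Y = 2016/0.9 = 2240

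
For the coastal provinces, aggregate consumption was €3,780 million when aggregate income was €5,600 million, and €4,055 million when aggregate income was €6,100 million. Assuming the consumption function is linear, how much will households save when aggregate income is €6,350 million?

S = 2157.5

MPC = (4055 − 3780)/(6100 − 5600) = 275/500 = 0.55
a = 3780 − 0.55(5600) = 3780 − 3080 = 700
C = 700 + 0.55(6350) = 4192.5
S = 6350 − 4192.5 = 2157.5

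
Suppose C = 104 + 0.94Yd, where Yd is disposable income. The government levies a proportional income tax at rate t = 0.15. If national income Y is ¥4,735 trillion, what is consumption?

C = 3887.265

Yd = (1 − 0.15)(4735) = 0.85(4735) = 4024.75
C = 104 + 0.94(4024.75) = 104 + 3783.265 = 3887.265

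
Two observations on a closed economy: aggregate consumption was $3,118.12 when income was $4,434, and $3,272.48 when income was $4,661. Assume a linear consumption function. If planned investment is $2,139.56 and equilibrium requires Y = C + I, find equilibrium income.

Y = 7008

MPC = (3272.48 − 3118.12)/(4661 − 4434) = 154.36/227 = 0.68
a = 3118.12 − 0.68(4434) = 103
Equilibrium: Y = 103 + 0.68Y + 2139.56
0.32Y = 2242.56, so Y = 2242.56/0.32 = 7008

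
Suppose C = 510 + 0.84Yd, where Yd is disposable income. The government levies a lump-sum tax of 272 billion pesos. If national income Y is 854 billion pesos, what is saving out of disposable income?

Yd = Y − T = 854 − 272 = 582
C = 510 + 0.84(582) = 510 + 488.88 = 998.88
S = Yd − C = 582 − 998.88 = -416.88

S = -416.88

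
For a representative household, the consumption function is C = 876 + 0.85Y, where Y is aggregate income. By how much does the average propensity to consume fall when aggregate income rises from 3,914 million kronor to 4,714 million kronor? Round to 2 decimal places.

At Y = 3914: C = 876 + 0.85(3914) = 4202.9, APC = 4202.9/3914 = 1.074
At Y = 4714: C = 4882.9, APC = 4882.9/4714 = 1.036
Fall in APC = 1.074 − 1.036 = 0.038 ≈ 0.04

ΔAPC = 0.04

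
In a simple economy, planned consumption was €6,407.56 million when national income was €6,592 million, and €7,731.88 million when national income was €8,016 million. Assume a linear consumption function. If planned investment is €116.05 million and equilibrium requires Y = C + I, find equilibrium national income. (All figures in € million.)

Y = 5615

MPC = (7731.88 − 6407.56)/(8016 − 6592) = 1324.32/1424 = 0.93
a = 6407.56 − 0.93(6592) = 277
Equilibrium: Y = 277 + 0.93Y + 116.05
0.07Y = 393.05, so Y = 393.05/0.07 = 5615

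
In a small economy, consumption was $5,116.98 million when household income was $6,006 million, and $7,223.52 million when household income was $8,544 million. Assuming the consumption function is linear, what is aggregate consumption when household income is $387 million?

MPC = (7223.52 − 5116.98)/(8544 − 6006) = 2106.54/2538 = 0.83
a = 5116.98 − 0.83(6006) = 5116.98 − 4984.98 = 132
C = 132 + 0.83(387) = 132 + 321.21 = 453.21

C = 453.21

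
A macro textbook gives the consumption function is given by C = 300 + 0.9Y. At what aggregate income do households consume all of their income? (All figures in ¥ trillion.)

At break-even, C = Y: 300 + 0.9Y = Y
0.1Y = 300, so Y = 300/0.1 = 3000

Y = 3000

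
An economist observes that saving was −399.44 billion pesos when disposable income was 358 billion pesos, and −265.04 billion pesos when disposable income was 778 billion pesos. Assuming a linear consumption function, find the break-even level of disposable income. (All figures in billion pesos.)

MPS = ΔS/ΔY = (-265.04 − (-399.44))/(778 − 358) = 134.4/420 = 0.32
MPC = 1 − MPS = 0.68
From S(358) = -399.44: −a + 0.32(358) = -399.44, so a = 114.56 − (-399.44) = 514
Break-even (S = 0): Y = a/MPS = 514/0.32 = 1606.25

Y = 1606.25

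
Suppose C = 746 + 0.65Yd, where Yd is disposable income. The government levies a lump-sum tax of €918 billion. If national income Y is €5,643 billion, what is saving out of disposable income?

Yd = Y − T = 5643 − 918 = 4725
C = 746 + 0.65(4725) = 746 + 3071.25 = 3817.25
S = Yd − C = 4725 − 3817.25 = 907.75

S = 907.75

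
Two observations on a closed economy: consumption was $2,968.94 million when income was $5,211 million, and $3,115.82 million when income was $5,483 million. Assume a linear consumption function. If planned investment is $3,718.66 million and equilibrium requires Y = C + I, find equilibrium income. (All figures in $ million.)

Y = 8421

MPC = (3115.82 − 2968.94)/(5483 − 5211) = 146.88/272 = 0.54
a = 2968.94 − 0.54(5211) = 155
Equilibrium: Y = 155 + 0.54Y + 3718.66
0.46Y = 3873.66, so Y = 3873.66/0.46 = 8421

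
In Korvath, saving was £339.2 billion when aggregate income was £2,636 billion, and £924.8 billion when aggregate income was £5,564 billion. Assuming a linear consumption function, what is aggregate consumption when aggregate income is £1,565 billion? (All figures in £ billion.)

C = 1440

MPS = ΔS/ΔY = (924.8 − 339.2)/(5564 − 2636) = 585.6/2928 = 0.2
MPC = 1 − MPS = 0.8
Autonomous saving = 339.2 − 0.2(2636) = -188, so a = 188
C = 188 + 0.8(1565) = 188 + 1252 = 1440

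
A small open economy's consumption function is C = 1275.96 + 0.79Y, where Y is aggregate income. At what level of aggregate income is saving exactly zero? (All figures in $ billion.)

At break-even, C = Y: 1275.96 + 0.79Y = Y
0.21Y = 1275.96, so Y = 1275.96/0.21 = 6076

Y = 6076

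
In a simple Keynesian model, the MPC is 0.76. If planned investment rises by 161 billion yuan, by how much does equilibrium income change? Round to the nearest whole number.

The multiplier is 1/(1 − MPC) = 1/0.24.
ΔY = 161/0.24 = 670.83 ≈ 671

ΔY ≈ 671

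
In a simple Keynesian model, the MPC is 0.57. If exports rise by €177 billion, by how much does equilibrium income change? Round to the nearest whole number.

The multiplier is 1/(1 − MPC) = 1/0.43.
ΔY = 177/0.43 = 411.63 ≈ 412

ΔY ≈ 412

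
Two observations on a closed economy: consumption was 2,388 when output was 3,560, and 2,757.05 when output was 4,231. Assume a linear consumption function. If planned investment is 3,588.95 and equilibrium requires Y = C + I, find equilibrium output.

Y = 8931

MPC = (2757.05 − 2388)/(4231 − 3560) = 369.05/671 = 0.55
a = 2388 − 0.55(3560) = 430
Equilibrium: Y = 430 + 0.55Y + 3588.95
0.45Y = 4018.95, so Y = 4018.95/0.45 = 8931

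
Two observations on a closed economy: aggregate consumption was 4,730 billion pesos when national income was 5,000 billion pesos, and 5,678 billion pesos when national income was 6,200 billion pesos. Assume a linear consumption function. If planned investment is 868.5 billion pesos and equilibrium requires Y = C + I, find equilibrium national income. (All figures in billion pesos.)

MPC = (5678 − 4730)/(6200 − 5000) = 948/1200 = 0.79
a = 4730 − 0.79(5000) = 780
Equilibrium: Y = 780 + 0.79Y + 868.5
0.21Y = 1648.5, so Y = 1648.5/0.21 = 7850

Y = 7850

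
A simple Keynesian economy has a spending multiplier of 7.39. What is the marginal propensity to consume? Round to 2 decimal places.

MPC = 0.86

k = 1/(1 − MPC), so 1 − MPC = 1/k = 1/7.39 = 0.1353
MPC = 1 − 0.1353 = 0.86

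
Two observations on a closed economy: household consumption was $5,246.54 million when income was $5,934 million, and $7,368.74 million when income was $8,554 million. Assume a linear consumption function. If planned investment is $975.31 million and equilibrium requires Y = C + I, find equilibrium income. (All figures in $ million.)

Y = 7449

MPC = (7368.74 − 5246.54)/(8554 − 5934) = 2122.2/2620 = 0.81
a = 5246.54 − 0.81(5934) = 440
Equilibrium: Y = 440 + 0.81Y + 975.31
0.19Y = 1415.31, so Y = 1415.31/0.19 = 7449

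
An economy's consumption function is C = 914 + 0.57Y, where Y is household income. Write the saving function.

S = -914 + 0.43Y

S = Y − C = Y − (914 + 0.57Y) = -914 + (1 − 0.57)Y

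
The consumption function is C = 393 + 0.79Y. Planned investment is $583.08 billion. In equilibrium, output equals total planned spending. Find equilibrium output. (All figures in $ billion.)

Y = C + I = 393 + 0.79Y + 583.08
Y − 0.79Y = 976.08
0.21Y = 976.08, so Y = 976.08/0.21 = 4648

Y = 4648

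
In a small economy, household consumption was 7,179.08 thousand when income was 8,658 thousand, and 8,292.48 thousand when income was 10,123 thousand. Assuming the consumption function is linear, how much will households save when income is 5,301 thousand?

MPC = (8292.48 − 7179.08)/(10123 − 8658) = 1113.4/1465 = 0.76
a = 7179.08 − 0.76(8658) = 7179.08 − 6580.08 = 599
C = 599 + 0.76(5301) = 4627.76
S = 5301 − 4627.76 = 673.24

S = 673.24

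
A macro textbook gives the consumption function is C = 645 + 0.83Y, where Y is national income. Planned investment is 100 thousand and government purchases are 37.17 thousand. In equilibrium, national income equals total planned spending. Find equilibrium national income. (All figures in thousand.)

Y = C + I + G = 645 + 0.83Y + 100 + 37.17
Y − 0.83Y = 782.17
0.17Y = 782.17, so Y = 782.17/0.17 = 4601

Y = 4601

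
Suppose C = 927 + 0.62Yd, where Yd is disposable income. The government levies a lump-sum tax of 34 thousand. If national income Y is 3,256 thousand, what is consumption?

Yd = Y − T = 3256 − 34 = 3222
C = 927 + 0.62(3222) = 927 + 1997.64 = 2924.64

C = 2924.64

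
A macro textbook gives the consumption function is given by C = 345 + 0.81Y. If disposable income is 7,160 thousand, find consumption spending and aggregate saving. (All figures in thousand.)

C = 345 + 0.81(7160) = 345 + 5799.6 = 6144.6
S = Y − C = 7160 − 6144.6 = 1015.4

C = 6144.6; S = 1015.4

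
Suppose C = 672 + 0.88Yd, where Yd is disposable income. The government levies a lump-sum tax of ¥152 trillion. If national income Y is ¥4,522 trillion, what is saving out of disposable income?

Yd = Y − T = 4522 − 152 = 4370
C = 672 + 0.88(4370) = 672 + 3845.6 = 4517.6
S = Yd − C = 4370 − 4517.6 = -147.6

S = -147.6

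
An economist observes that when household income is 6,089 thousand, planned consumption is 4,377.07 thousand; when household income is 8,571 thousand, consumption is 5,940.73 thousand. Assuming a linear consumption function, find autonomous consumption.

a = 541

MPC = ΔC/ΔY = (5940.73 − 4377.07)/(8571 − 6089) = 1563.66/2482 = 0.63
a = C − MPC·Y = 4377.07 − 0.63(6089) = 4377.07 − 3836.07 = 541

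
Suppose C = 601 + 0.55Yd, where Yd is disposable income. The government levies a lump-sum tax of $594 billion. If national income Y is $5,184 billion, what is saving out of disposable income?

S = 1464.5

Yd = Y − T = 5184 − 594 = 4590
C = 601 + 0.55(4590) = 601 + 2524.5 = 3125.5
S = Yd − C = 4590 − 3125.5 = 1464.5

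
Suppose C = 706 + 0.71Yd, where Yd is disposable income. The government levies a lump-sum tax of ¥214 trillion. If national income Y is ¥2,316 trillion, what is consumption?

C = 2198.42

Yd = Y − T = 2316 − 214 = 2102
C = 706 + 0.71(2102) = 706 + 1492.42 = 2198.42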